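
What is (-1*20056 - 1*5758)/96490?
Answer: -12907/48245 ≈ -0.26753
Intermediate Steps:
(-1*20056 - 1*5758)/96490 = (-20056 - 5758)*(1/96490) = -25814*1/96490 = -12907/48245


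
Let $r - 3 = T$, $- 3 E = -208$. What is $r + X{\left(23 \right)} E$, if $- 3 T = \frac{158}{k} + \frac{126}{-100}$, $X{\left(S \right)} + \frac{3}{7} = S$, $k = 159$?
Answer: $\frac{261784469}{166950} \approx 1568.0$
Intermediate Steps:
$E = \frac{208}{3}$ ($E = \left(- \frac{1}{3}\right) \left(-208\right) = \frac{208}{3} \approx 69.333$)
$X{\left(S \right)} = - \frac{3}{7} + S$
$T = \frac{2117}{23850}$ ($T = - \frac{\frac{158}{159} + \frac{126}{-100}}{3} = - \frac{158 \cdot \frac{1}{159} + 126 \left(- \frac{1}{100}\right)}{3} = - \frac{\frac{158}{159} - \frac{63}{50}}{3} = \left(- \frac{1}{3}\right) \left(- \frac{2117}{7950}\right) = \frac{2117}{23850} \approx 0.088763$)
$r = \frac{73667}{23850}$ ($r = 3 + \frac{2117}{23850} = \frac{73667}{23850} \approx 3.0888$)
$r + X{\left(23 \right)} E = \frac{73667}{23850} + \left(- \frac{3}{7} + 23\right) \frac{208}{3} = \frac{73667}{23850} + \frac{158}{7} \cdot \frac{208}{3} = \frac{73667}{23850} + \frac{32864}{21} = \frac{261784469}{166950}$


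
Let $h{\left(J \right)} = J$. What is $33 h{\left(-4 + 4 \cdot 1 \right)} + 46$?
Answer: $46$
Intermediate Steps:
$33 h{\left(-4 + 4 \cdot 1 \right)} + 46 = 33 \left(-4 + 4 \cdot 1\right) + 46 = 33 \left(-4 + 4\right) + 46 = 33 \cdot 0 + 46 = 0 + 46 = 46$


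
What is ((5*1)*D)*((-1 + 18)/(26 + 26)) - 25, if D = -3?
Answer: -1555/52 ≈ -29.904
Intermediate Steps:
((5*1)*D)*((-1 + 18)/(26 + 26)) - 25 = ((5*1)*(-3))*((-1 + 18)/(26 + 26)) - 25 = (5*(-3))*(17/52) - 25 = -255/52 - 25 = -1555/52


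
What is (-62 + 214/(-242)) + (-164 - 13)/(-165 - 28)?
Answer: -1447120/23353 ≈ -61.967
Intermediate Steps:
(-62 + 214/(-242)) + (-164 - 13)/(-165 - 28) = (-62 + 214*(-1/242)) - 177/(-193) = (-62 - 107/121) - 177*(-1/193) = -7609/121 + 177/193 = -1447120/23353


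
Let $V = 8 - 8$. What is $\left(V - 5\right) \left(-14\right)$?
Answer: $70$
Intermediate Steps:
$V = 0$ ($V = 8 - 8 = 0$)
$\left(V - 5\right) \left(-14\right) = \left(0 - 5\right) \left(-14\right) = \left(-5\right) \left(-14\right) = 70$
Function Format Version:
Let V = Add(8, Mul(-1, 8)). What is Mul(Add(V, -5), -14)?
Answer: 70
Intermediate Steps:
V = 0 (V = Add(8, -8) = 0)
Mul(Add(V, -5), -14) = Mul(Add(0, -5), -14) = Mul(-5, -14) = 70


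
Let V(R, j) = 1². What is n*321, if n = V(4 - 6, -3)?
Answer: 321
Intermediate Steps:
V(R, j) = 1
n = 1
n*321 = 1*321 = 321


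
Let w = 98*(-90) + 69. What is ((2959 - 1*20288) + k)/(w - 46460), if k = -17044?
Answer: 34373/55211 ≈ 0.62257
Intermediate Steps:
w = -8751 (w = -8820 + 69 = -8751)
((2959 - 1*20288) + k)/(w - 46460) = ((2959 - 1*20288) - 17044)/(-8751 - 46460) = ((2959 - 20288) - 17044)/(-55211) = (-17329 - 17044)*(-1/55211) = -34373*(-1/55211) = 34373/55211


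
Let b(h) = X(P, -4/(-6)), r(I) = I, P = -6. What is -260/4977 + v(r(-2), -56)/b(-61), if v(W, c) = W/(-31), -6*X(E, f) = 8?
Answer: -31051/308574 ≈ -0.10063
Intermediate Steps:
X(E, f) = -4/3 (X(E, f) = -1/6*8 = -4/3)
b(h) = -4/3
v(W, c) = -W/31 (v(W, c) = W*(-1/31) = -W/31)
-260/4977 + v(r(-2), -56)/b(-61) = -260/4977 + (-1/31*(-2))/(-4/3) = -260*1/4977 + (2/31)*(-3/4) = -260/4977 - 3/62 = -31051/308574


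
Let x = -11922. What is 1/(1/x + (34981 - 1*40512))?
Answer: -11922/65940583 ≈ -0.00018080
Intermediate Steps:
1/(1/x + (34981 - 1*40512)) = 1/(1/(-11922) + (34981 - 1*40512)) = 1/(-1/11922 + (34981 - 40512)) = 1/(-1/11922 - 5531) = 1/(-65940583/11922) = -11922/65940583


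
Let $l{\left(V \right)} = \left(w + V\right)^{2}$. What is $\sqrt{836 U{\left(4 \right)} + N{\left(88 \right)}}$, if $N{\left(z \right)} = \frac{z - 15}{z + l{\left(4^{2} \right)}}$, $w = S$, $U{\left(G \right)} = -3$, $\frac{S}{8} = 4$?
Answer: $\frac{i \sqrt{3587439674}}{1196} \approx 50.08 i$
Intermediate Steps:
$S = 32$ ($S = 8 \cdot 4 = 32$)
$w = 32$
$l{\left(V \right)} = \left(32 + V\right)^{2}$
$N{\left(z \right)} = \frac{-15 + z}{2304 + z}$ ($N{\left(z \right)} = \frac{z - 15}{z + \left(32 + 4^{2}\right)^{2}} = \frac{-15 + z}{z + \left(32 + 16\right)^{2}} = \frac{-15 + z}{z + 48^{2}} = \frac{-15 + z}{z + 2304} = \frac{-15 + z}{2304 + z}$)
$\sqrt{836 U{\left(4 \right)} + N{\left(88 \right)}} = \sqrt{836 \left(-3\right) + \frac{-15 + 88}{2304 + 88}} = \sqrt{-2508 + \frac{1}{2392} \cdot 73} = \sqrt{-2508 + \frac{73}{2392}} = \sqrt{- \frac{5999063}{2392}} = \frac{i \sqrt{3587439674}}{1196}$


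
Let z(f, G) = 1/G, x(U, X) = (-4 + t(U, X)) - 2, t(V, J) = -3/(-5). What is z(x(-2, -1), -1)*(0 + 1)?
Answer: -1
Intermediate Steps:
t(V, J) = 3/5 (t(V, J) = -3*(-1/5) = 3/5)
x(U, X) = -27/5 (x(U, X) = (-4 + 3/5) - 2 = -17/5 - 2 = -27/5)
z(x(-2, -1), -1)*(0 + 1) = (0 + 1)/(-1) = -1*1 = -1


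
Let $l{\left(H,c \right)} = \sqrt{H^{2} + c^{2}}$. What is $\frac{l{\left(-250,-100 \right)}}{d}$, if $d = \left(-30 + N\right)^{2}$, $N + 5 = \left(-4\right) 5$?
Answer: $\frac{2 \sqrt{29}}{121} \approx 0.089011$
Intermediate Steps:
$N = -25$ ($N = -5 - 20 = -25$)
$d = 3025$ ($d = \left(-30 - 25\right)^{2} = \left(-55\right)^{2} = 3025$)
$\frac{l{\left(-250,-100 \right)}}{d} = \frac{\sqrt{\left(-250\right)^{2} + \left(-100\right)^{2}}}{3025} = \sqrt{62500 + 10000} \cdot \frac{1}{3025} = \sqrt{72500} \cdot \frac{1}{3025} = 50 \sqrt{29} \cdot \frac{1}{3025} = \frac{2 \sqrt{29}}{121}$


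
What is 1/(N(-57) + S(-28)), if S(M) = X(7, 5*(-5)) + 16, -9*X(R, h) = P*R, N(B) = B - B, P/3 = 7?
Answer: -3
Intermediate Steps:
P = 21 (P = 3*7 = 21)
N(B) = 0
X(R, h) = -7*R/3
S(M) = -1/3 (S(M) = -7/3*7 + 16 = -49/3 + 16 = -1/3)
1/(N(-57) + S(-28)) = 1/(0 - 1/3) = 1/(-1/3) = -3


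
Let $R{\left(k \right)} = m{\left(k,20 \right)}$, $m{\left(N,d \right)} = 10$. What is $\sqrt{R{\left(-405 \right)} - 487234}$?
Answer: $6 i \sqrt{13534} \approx 698.01 i$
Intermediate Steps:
$R{\left(k \right)} = 10$
$\sqrt{R{\left(-405 \right)} - 487234} = \sqrt{10 - 487234} = \sqrt{-487224} = 6 i \sqrt{13534}$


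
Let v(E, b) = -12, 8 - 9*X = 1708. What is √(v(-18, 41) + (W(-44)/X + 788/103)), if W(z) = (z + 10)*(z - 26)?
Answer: I*√4495435/515 ≈ 4.117*I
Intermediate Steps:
X = -1700/9 (X = 8/9 - ⅑*1708 = 8/9 - 1708/9 = -1700/9 ≈ -188.89)
W(z) = (-26 + z)*(10 + z) (W(z) = (10 + z)*(-26 + z) = (-26 + z)*(10 + z))
√(v(-18, 41) + (W(-44)/X + 788/103)) = √(-12 + ((-260 + (-44)² - 16*(-44))/(-1700/9) + 788/103)) = √(-12 + ((-260 + 1936 + 704)*(-9/1700) + 788*(1/103))) = √(-12 + (2380*(-9/1700) + 788/103)) = √(-12 + (-63/5 + 788/103)) = √(-12 - 2549/515) = √(-8729/515) = I*√4495435/515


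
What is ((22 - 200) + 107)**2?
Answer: 5041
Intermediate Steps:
((22 - 200) + 107)**2 = (-178 + 107)**2 = (-71)**2 = 5041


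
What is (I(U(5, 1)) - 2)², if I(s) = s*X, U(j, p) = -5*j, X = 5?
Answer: 16129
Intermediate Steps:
I(s) = 5*s (I(s) = s*5 = 5*s)
(I(U(5, 1)) - 2)² = (5*(-5*5) - 2)² = (5*(-25) - 2)² = (-125 - 2)² = (-127)² = 16129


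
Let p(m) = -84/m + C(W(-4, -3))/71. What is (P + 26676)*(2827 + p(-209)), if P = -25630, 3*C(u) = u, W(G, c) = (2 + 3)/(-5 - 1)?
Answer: 394971514703/133551 ≈ 2.9575e+6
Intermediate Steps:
W(G, c) = -⅚ (W(G, c) = 5/(-6) = 5*(-⅙) = -⅚)
C(u) = u/3
p(m) = -5/1278 - 84/m (p(m) = -84/m + ((⅓)*(-⅚))/71 = -84/m - 5/18*1/71 = -84/m - 5/1278 = -5/1278 - 84/m)
(P + 26676)*(2827 + p(-209)) = (-25630 + 26676)*(2827 + (-5/1278 - 84/(-209))) = 1046*(2827 + (-5/1278 - 84*(-1/209))) = 1046*(2827 + (-5/1278 + 84/209)) = 1046*(2827 + 106307/267102) = 1046*(755203661/267102) = 394971514703/133551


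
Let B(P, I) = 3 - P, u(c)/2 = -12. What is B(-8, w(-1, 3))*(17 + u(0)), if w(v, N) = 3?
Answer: -77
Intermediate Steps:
u(c) = -24 (u(c) = 2*(-12) = -24)
B(-8, w(-1, 3))*(17 + u(0)) = (3 - 1*(-8))*(17 - 24) = (3 + 8)*(-7) = 11*(-7) = -77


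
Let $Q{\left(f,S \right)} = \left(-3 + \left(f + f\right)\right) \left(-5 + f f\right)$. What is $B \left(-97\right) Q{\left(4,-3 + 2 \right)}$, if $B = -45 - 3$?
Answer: $256080$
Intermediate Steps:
$B = -48$
$Q{\left(f,S \right)} = \left(-5 + f^{2}\right) \left(-3 + 2 f\right)$ ($Q{\left(f,S \right)} = \left(-3 + 2 f\right) \left(-5 + f^{2}\right) = \left(-5 + f^{2}\right) \left(-3 + 2 f\right)$)
$B \left(-97\right) Q{\left(4,-3 + 2 \right)} = \left(-48\right) \left(-97\right) \left(15 - 40 - 3 \cdot 4^{2} + 2 \cdot 4^{3}\right) = 4656 \left(15 - 40 - 48 + 2 \cdot 64\right) = 4656 \left(15 - 40 - 48 + 128\right) = 4656 \cdot 55 = 256080$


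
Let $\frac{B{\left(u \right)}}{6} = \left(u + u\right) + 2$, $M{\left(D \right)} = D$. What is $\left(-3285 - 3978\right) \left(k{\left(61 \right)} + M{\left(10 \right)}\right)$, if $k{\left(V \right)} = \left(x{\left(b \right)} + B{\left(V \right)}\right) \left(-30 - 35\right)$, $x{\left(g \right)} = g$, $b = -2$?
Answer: $350221860$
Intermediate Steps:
$B{\left(u \right)} = 12 + 12 u$ ($B{\left(u \right)} = 6 \left(\left(u + u\right) + 2\right) = 6 \left(2 u + 2\right) = 6 \left(2 + 2 u\right) = 12 + 12 u$)
$k{\left(V \right)} = -650 - 780 V$ ($k{\left(V \right)} = \left(-2 + \left(12 + 12 V\right)\right) \left(-30 - 35\right) = \left(10 + 12 V\right) \left(-65\right) = -650 - 780 V$)
$\left(-3285 - 3978\right) \left(k{\left(61 \right)} + M{\left(10 \right)}\right) = \left(-3285 - 3978\right) \left(\left(-650 - 47580\right) + 10\right) = - 7263 \left(\left(-650 - 47580\right) + 10\right) = - 7263 \left(-48230 + 10\right) = \left(-7263\right) \left(-48220\right) = 350221860$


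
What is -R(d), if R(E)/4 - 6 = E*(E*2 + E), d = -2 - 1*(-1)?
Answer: -36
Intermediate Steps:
d = -1 (d = -2 + 1 = -1)
R(E) = 24 + 12*E**2 (R(E) = 24 + 4*(E*(E*2 + E)) = 24 + 4*(E*(2*E + E)) = 24 + 4*(E*(3*E)) = 24 + 4*(3*E**2) = 24 + 12*E**2)
-R(d) = -(24 + 12*(-1)**2) = -(24 + 12*1) = -(24 + 12) = -1*36 = -36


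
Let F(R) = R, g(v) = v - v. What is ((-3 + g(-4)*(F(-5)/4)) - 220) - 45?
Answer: -268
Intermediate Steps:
g(v) = 0
((-3 + g(-4)*(F(-5)/4)) - 220) - 45 = ((-3 + 0*(-5/4)) - 220) - 45 = ((-3 + 0) - 220) - 45 = (-3 - 220) - 45 = -223 - 45 = -268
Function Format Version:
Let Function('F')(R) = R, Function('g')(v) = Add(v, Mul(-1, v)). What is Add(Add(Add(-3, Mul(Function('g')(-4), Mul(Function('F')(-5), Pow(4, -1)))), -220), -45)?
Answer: -268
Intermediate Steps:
Function('g')(v) = 0
Add(Add(Add(-3, Mul(Function('g')(-4), Mul(Function('F')(-5), Pow(4, -1)))), -220), -45) = Add(Add(Add(-3, Mul(0, Mul(-5, Pow(4, -1)))), -220), -45) = Add(Add(Add(-3, Mul(0, Mul(-5, Rational(1, 4)))), -220), -45) = Add(Add(Add(-3, Mul(0, Rational(-5, 4))), -220), -45) = Add(Add(Add(-3, 0), -220), -45) = Add(Add(-3, -220), -45) = Add(-223, -45) = -268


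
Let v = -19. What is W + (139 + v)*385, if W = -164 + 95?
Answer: 46131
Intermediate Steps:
W = -69
W + (139 + v)*385 = -69 + (139 - 19)*385 = -69 + 120*385 = -69 + 46200 = 46131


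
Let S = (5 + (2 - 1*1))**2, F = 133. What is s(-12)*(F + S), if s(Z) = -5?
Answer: -845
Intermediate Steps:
S = 36 (S = (5 + (2 - 1))**2 = (5 + 1)**2 = 6**2 = 36)
s(-12)*(F + S) = -5*(133 + 36) = -5*169 = -845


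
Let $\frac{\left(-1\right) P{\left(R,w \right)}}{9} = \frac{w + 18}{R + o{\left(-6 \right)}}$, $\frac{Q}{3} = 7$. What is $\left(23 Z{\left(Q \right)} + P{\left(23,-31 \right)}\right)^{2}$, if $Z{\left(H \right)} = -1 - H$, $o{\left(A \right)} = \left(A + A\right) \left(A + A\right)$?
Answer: $\frac{7120828225}{27889} \approx 2.5533 \cdot 10^{5}$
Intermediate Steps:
$o{\left(A \right)} = 4 A^{2}$ ($o{\left(A \right)} = 2 A 2 A = 4 A^{2}$)
$Q = 21$ ($Q = 3 \cdot 7 = 21$)
$P{\left(R,w \right)} = - \frac{9 \left(18 + w\right)}{144 + R}$ ($P{\left(R,w \right)} = - 9 \frac{w + 18}{R + 4 \left(-6\right)^{2}} = - 9 \frac{18 + w}{R + 4 \cdot 36} = - 9 \frac{18 + w}{R + 144} = - 9 \frac{18 + w}{144 + R} = - \frac{9 \left(18 + w\right)}{144 + R}$)
$\left(23 Z{\left(Q \right)} + P{\left(23,-31 \right)}\right)^{2} = \left(23 \left(-1 - 21\right) + \frac{9 \left(-18 - -31\right)}{144 + 23}\right)^{2} = \left(23 \left(-1 - 21\right) + \frac{9 \left(-18 + 31\right)}{167}\right)^{2} = \left(23 \left(-22\right) + 9 \cdot \frac{1}{167} \cdot 13\right)^{2} = \left(-506 + \frac{117}{167}\right)^{2} = \left(- \frac{84385}{167}\right)^{2} = \frac{7120828225}{27889}$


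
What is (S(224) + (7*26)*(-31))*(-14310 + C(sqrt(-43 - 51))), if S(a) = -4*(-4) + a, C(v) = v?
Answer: 77302620 - 5402*I*sqrt(94) ≈ 7.7303e+7 - 52374.0*I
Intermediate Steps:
S(a) = 16 + a
(S(224) + (7*26)*(-31))*(-14310 + C(sqrt(-43 - 51))) = ((16 + 224) + (7*26)*(-31))*(-14310 + sqrt(-43 - 51)) = (240 + 182*(-31))*(-14310 + sqrt(-94)) = (240 - 5642)*(-14310 + I*sqrt(94)) = -5402*(-14310 + I*sqrt(94)) = 77302620 - 5402*I*sqrt(94)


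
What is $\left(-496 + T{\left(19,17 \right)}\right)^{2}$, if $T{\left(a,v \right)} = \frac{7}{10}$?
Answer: $\frac{24532209}{100} \approx 2.4532 \cdot 10^{5}$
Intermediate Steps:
$T{\left(a,v \right)} = \frac{7}{10}$ ($T{\left(a,v \right)} = 7 \cdot \frac{1}{10} = \frac{7}{10}$)
$\left(-496 + T{\left(19,17 \right)}\right)^{2} = \left(-496 + \frac{7}{10}\right)^{2} = \left(- \frac{4953}{10}\right)^{2} = \frac{24532209}{100}$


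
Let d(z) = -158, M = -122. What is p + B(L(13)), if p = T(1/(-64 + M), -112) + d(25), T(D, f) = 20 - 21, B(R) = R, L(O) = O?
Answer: -146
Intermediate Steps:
T(D, f) = -1
p = -159 (p = -1 - 158 = -159)
p + B(L(13)) = -159 + 13 = -146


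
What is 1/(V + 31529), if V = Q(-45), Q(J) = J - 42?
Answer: 1/31442 ≈ 3.1805e-5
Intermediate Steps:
Q(J) = -42 + J
V = -87 (V = -42 - 45 = -87)
1/(V + 31529) = 1/(-87 + 31529) = 1/31442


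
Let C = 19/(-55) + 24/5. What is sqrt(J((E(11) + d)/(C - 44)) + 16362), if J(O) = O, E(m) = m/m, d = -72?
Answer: sqrt(3096439185)/435 ≈ 127.92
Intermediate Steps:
C = 49/11 (C = 19*(-1/55) + 24*(1/5) = -19/55 + 24/5 = 49/11 ≈ 4.4545)
E(m) = 1
sqrt(J((E(11) + d)/(C - 44)) + 16362) = sqrt((1 - 72)/(49/11 - 44) + 16362) = sqrt(-71/(-435/11) + 16362) = sqrt(-71*(-11/435) + 16362) = sqrt(781/435 + 16362) = sqrt(7118251/435) = sqrt(3096439185)/435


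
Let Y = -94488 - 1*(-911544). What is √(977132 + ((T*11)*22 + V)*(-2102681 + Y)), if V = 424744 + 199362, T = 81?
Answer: 12*I*√5746986947 ≈ 9.0971e+5*I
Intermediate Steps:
Y = 817056 (Y = -94488 + 911544 = 817056)
V = 624106
√(977132 + ((T*11)*22 + V)*(-2102681 + Y)) = √(977132 + ((81*11)*22 + 624106)*(-2102681 + 817056)) = √(977132 + (891*22 + 624106)*(-1285625)) = √(977132 + (19602 + 624106)*(-1285625)) = √(977132 + 643708*(-1285625)) = √(977132 - 827567097500) = √(-827566120368) = 12*I*√5746986947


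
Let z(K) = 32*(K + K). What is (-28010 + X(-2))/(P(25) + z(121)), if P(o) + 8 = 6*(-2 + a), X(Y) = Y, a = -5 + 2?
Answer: -14006/3853 ≈ -3.6351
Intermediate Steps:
a = -3
z(K) = 64*K (z(K) = 32*(2*K) = 64*K)
P(o) = -38 (P(o) = -8 + 6*(-2 - 3) = -8 + 6*(-5) = -8 - 30 = -38)
(-28010 + X(-2))/(P(25) + z(121)) = (-28010 - 2)/(-38 + 64*121) = -28012/(-38 + 7744) = -28012/7706 = -28012*1/7706 = -14006/3853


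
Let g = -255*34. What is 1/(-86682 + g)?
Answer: -1/95352 ≈ -1.0487e-5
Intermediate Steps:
g = -8670
1/(-86682 + g) = 1/(-86682 - 8670) = 1/(-95352) = -1/95352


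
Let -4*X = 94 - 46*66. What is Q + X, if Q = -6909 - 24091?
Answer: -60529/2 ≈ -30265.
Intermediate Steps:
Q = -31000
X = 1471/2 (X = -(94 - 46*66)/4 = -(94 - 3036)/4 = -¼*(-2942) = 1471/2 ≈ 735.50)
Q + X = -31000 + 1471/2 = -60529/2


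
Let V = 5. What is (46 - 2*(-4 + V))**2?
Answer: 1936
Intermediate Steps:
(46 - 2*(-4 + V))**2 = (46 - 2*(-4 + 5))**2 = (46 - 2*1)**2 = (46 - 2)**2 = 44**2 = 1936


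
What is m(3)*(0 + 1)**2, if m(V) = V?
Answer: 3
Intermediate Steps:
m(3)*(0 + 1)**2 = 3*(0 + 1)**2 = 3*1**2 = 3*1 = 3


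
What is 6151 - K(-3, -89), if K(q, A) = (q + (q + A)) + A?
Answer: 6335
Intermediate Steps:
K(q, A) = 2*A + 2*q (K(q, A) = (q + (A + q)) + A = (A + 2*q) + A = 2*A + 2*q)
6151 - K(-3, -89) = 6151 - (2*(-89) + 2*(-3)) = 6151 - (-178 - 6) = 6151 - 1*(-184) = 6151 + 184 = 6335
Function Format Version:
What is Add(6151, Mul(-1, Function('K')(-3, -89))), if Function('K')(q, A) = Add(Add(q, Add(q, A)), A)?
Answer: 6335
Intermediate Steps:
Function('K')(q, A) = Add(Mul(2, A), Mul(2, q)) (Function('K')(q, A) = Add(Add(q, Add(A, q)), A) = Add(Add(A, Mul(2, q)), A) = Add(Mul(2, A), Mul(2, q)))
Add(6151, Mul(-1, Function('K')(-3, -89))) = Add(6151, Mul(-1, Add(Mul(2, -89), Mul(2, -3)))) = Add(6151, Mul(-1, Add(-178, -6))) = Add(6151, Mul(-1, -184)) = Add(6151, 184) = 6335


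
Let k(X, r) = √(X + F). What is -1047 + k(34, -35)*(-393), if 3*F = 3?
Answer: -1047 - 393*√35 ≈ -3372.0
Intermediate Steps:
F = 1 (F = (⅓)*3 = 1)
k(X, r) = √(1 + X) (k(X, r) = √(X + 1) = √(1 + X))
-1047 + k(34, -35)*(-393) = -1047 + √(1 + 34)*(-393) = -1047 + √35*(-393) = -1047 - 393*√35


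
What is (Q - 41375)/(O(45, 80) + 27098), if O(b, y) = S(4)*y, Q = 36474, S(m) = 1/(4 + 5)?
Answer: -44109/243962 ≈ -0.18080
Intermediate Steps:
S(m) = ⅑ (S(m) = 1/9 = ⅑)
O(b, y) = y/9
(Q - 41375)/(O(45, 80) + 27098) = (36474 - 41375)/((⅑)*80 + 27098) = -4901/(80/9 + 27098) = -4901/243962/9 = -4901*9/243962 = -44109/243962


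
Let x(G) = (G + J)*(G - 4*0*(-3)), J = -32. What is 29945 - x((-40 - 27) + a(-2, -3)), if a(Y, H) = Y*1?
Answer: 22976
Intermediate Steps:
a(Y, H) = Y
x(G) = G*(-32 + G) (x(G) = (G - 32)*(G - 4*0*(-3)) = (-32 + G)*(G + 0*(-3)) = (-32 + G)*(G + 0) = (-32 + G)*G = G*(-32 + G))
29945 - x((-40 - 27) + a(-2, -3)) = 29945 - ((-40 - 27) - 2)*(-32 + ((-40 - 27) - 2)) = 29945 - (-67 - 2)*(-32 + (-67 - 2)) = 29945 - (-69)*(-32 - 69) = 29945 - (-69)*(-101) = 29945 - 1*6969 = 29945 - 6969 = 22976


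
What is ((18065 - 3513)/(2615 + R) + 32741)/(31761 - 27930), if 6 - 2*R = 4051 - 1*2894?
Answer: 133579643/15626649 ≈ 8.5482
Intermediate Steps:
R = -1151/2 (R = 3 - (4051 - 1*2894)/2 = 3 - (4051 - 2894)/2 = 3 - ½*1157 = 3 - 1157/2 = -1151/2 ≈ -575.50)
((18065 - 3513)/(2615 + R) + 32741)/(31761 - 27930) = ((18065 - 3513)/(2615 - 1151/2) + 32741)/(31761 - 27930) = (14552/(4079/2) + 32741)/3831 = (14552*(2/4079) + 32741)*(1/3831) = (29104/4079 + 32741)*(1/3831) = (133579643/4079)*(1/3831) = 133579643/15626649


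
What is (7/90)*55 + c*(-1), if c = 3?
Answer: 23/18 ≈ 1.2778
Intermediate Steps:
(7/90)*55 + c*(-1) = (7/90)*55 + 3*(-1) = (7*(1/90))*55 - 3 = (7/90)*55 - 3 = 77/18 - 3 = 23/18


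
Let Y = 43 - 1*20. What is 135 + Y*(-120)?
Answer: -2625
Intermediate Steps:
Y = 23 (Y = 43 - 20 = 23)
135 + Y*(-120) = 135 + 23*(-120) = 135 - 2760 = -2625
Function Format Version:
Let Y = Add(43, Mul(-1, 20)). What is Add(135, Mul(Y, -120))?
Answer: -2625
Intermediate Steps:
Y = 23 (Y = Add(43, -20) = 23)
Add(135, Mul(Y, -120)) = Add(135, Mul(23, -120)) = Add(135, -2760) = -2625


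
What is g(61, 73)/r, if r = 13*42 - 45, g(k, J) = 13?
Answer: 13/501 ≈ 0.025948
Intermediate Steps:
r = 501 (r = 546 - 45 = 501)
g(61, 73)/r = 13/501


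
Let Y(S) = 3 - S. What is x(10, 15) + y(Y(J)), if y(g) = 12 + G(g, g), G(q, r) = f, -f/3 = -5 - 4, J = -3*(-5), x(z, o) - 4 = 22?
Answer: 65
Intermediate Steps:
x(z, o) = 26 (x(z, o) = 4 + 22 = 26)
J = 15
f = 27 (f = -3*(-5 - 4) = -3*(-9) = 27)
G(q, r) = 27
y(g) = 39 (y(g) = 12 + 27 = 39)
x(10, 15) + y(Y(J)) = 26 + 39 = 65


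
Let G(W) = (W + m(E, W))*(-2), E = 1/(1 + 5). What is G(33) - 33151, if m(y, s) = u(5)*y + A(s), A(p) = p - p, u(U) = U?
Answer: -99656/3 ≈ -33219.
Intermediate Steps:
A(p) = 0
E = ⅙ (E = 1/6 = ⅙ ≈ 0.16667)
m(y, s) = 5*y (m(y, s) = 5*y + 0 = 5*y)
G(W) = -5/3 - 2*W (G(W) = (W + 5*(⅙))*(-2) = (W + ⅚)*(-2) = (⅚ + W)*(-2) = -5/3 - 2*W)
G(33) - 33151 = (-5/3 - 2*33) - 33151 = (-5/3 - 66) - 33151 = -203/3 - 33151 = -99656/3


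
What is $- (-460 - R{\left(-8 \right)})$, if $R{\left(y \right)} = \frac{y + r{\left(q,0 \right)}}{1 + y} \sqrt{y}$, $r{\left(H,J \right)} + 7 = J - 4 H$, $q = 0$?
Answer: $460 + \frac{30 i \sqrt{2}}{7} \approx 460.0 + 6.0609 i$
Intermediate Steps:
$r{\left(H,J \right)} = -7 + J - 4 H$ ($r{\left(H,J \right)} = -7 - \left(- J + 4 H\right) = -7 + J - 4 H$)
$R{\left(y \right)} = \frac{\sqrt{y} \left(-7 + y\right)}{1 + y}$ ($R{\left(y \right)} = \frac{y - 7}{1 + y} \sqrt{y} = \frac{-7 + y}{1 + y} \sqrt{y} = \frac{\sqrt{y} \left(-7 + y\right)}{1 + y}$)
$- (-460 - R{\left(-8 \right)}) = - (-460 - \frac{\sqrt{-8} \left(-7 - 8\right)}{1 - 8}) = - (-460 - 2 i \sqrt{2} \frac{1}{-7} \left(-15\right)) = - (-460 - 2 i \sqrt{2} \left(- \frac{1}{7}\right) \left(-15\right)) = - (-460 - \frac{30 i \sqrt{2}}{7}) = 460 + \frac{30 i \sqrt{2}}{7}$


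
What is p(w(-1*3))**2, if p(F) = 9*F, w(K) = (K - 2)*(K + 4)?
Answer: 2025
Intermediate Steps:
w(K) = (-2 + K)*(4 + K)
p(w(-1*3))**2 = (9*(-8 + (-1*3)**2 + 2*(-1*3)))**2 = (9*(-8 + (-3)**2 + 2*(-3)))**2 = (9*(-8 + 9 - 6))**2 = (9*(-5))**2 = (-45)**2 = 2025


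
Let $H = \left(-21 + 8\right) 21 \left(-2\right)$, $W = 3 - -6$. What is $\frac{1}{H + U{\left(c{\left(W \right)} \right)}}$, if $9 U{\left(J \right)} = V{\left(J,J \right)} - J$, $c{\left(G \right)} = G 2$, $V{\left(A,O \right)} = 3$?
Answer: $\frac{3}{1633} \approx 0.0018371$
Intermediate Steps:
$W = 9$ ($W = 3 + 6 = 9$)
$c{\left(G \right)} = 2 G$
$U{\left(J \right)} = \frac{1}{3} - \frac{J}{9}$ ($U{\left(J \right)} = \frac{3 - J}{9} = \frac{1}{3} - \frac{J}{9}$)
$H = 546$ ($H = \left(-13\right) 21 \left(-2\right) = \left(-273\right) \left(-2\right) = 546$)
$\frac{1}{H + U{\left(c{\left(W \right)} \right)}} = \frac{1}{546 + \left(\frac{1}{3} - \frac{2 \cdot 9}{9}\right)} = \frac{1}{546 + \left(\frac{1}{3} - 2\right)} = \frac{1}{546 - \frac{5}{3}} = \frac{1}{\frac{1633}{3}} = \frac{3}{1633}$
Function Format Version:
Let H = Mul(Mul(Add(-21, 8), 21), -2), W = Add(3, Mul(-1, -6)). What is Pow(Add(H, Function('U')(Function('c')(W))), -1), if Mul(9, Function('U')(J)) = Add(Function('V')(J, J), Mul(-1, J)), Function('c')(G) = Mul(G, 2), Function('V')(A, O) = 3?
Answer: Rational(3, 1633) ≈ 0.0018371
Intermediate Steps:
W = 9 (W = Add(3, 6) = 9)
Function('c')(G) = Mul(2, G)
Function('U')(J) = Add(Rational(1, 3), Mul(Rational(-1, 9), J)) (Function('U')(J) = Mul(Rational(1, 9), Add(3, Mul(-1, J))) = Add(Rational(1, 3), Mul(Rational(-1, 9), J)))
H = 546 (H = Mul(Mul(-13, 21), -2) = Mul(-273, -2) = 546)
Pow(Add(H, Function('U')(Function('c')(W))), -1) = Pow(Add(546, Add(Rational(1, 3), Mul(Rational(-1, 9), Mul(2, 9)))), -1) = Pow(Add(546, Add(Rational(1, 3), Mul(Rational(-1, 9), 18))), -1) = Pow(Add(546, Add(Rational(1, 3), -2)), -1) = Pow(Add(546, Rational(-5, 3)), -1) = Pow(Rational(1633, 3), -1) = Rational(3, 1633)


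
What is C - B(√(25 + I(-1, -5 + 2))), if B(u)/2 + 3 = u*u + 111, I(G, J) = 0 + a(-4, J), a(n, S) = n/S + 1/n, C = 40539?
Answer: 241625/6 ≈ 40271.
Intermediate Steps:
a(n, S) = 1/n + n/S (a(n, S) = n/S + 1/n = 1/n + n/S)
I(G, J) = -¼ - 4/J (I(G, J) = 0 + (1/(-4) - 4/J) = 0 + (-¼ - 4/J) = -¼ - 4/J)
B(u) = 216 + 2*u² (B(u) = -6 + 2*(u*u + 111) = -6 + 2*(u² + 111) = -6 + 2*(111 + u²) = -6 + (222 + 2*u²) = 216 + 2*u²)
C - B(√(25 + I(-1, -5 + 2))) = 40539 - (216 + 2*(√(25 + (-16 - (-5 + 2))/(4*(-5 + 2))))²) = 40539 - (216 + 2*(√(25 + (¼)*(-16 - 1*(-3))/(-3)))²) = 40539 - (216 + 2*(√(25 + (¼)*(-⅓)*(-16 + 3)))²) = 40539 - (216 + 2*(√(25 + (¼)*(-⅓)*(-13)))²) = 40539 - (216 + 2*(√(25 + 13/12))²) = 40539 - (216 + 2*(√(313/12))²) = 40539 - (216 + 2*(√939/6)²) = 40539 - (216 + 2*(313/12)) = 40539 - (216 + 313/6) = 40539 - 1*1609/6 = 40539 - 1609/6 = 241625/6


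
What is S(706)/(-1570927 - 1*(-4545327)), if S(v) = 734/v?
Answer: 367/1049963200 ≈ 3.4954e-7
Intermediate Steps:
S(706)/(-1570927 - 1*(-4545327)) = (734/706)/(-1570927 - 1*(-4545327)) = (734*(1/706))/(-1570927 + 4545327) = (367/353)/2974400 = (367/353)*(1/2974400) = 367/1049963200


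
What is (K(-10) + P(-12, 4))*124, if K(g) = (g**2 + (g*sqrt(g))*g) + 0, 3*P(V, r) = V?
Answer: 11904 + 12400*I*sqrt(10) ≈ 11904.0 + 39212.0*I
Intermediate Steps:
P(V, r) = V/3
K(g) = g**2 + g**(5/2) (K(g) = (g**2 + g**(3/2)*g) + 0 = (g**2 + g**(5/2)) + 0 = g**2 + g**(5/2))
(K(-10) + P(-12, 4))*124 = (((-10)**2 + (-10)**(5/2)) + (1/3)*(-12))*124 = ((100 + 100*I*sqrt(10)) - 4)*124 = (96 + 100*I*sqrt(10))*124 = 11904 + 12400*I*sqrt(10)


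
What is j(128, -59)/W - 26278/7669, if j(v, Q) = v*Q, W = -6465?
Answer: -111970982/49580085 ≈ -2.2584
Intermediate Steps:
j(v, Q) = Q*v
j(128, -59)/W - 26278/7669 = -59*128/(-6465) - 26278/7669 = -7552*(-1/6465) - 26278*1/7669 = 7552/6465 - 26278/7669 = -111970982/49580085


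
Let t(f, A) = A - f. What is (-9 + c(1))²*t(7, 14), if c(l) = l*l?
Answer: 448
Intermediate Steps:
c(l) = l²
(-9 + c(1))²*t(7, 14) = (-9 + 1²)²*(14 - 1*7) = (-9 + 1)²*(14 - 7) = (-8)²*7 = 64*7 = 448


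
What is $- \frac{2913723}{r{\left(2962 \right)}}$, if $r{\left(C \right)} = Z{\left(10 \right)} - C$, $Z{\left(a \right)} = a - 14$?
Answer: $\frac{2913723}{2966} \approx 982.38$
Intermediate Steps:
$Z{\left(a \right)} = -14 + a$ ($Z{\left(a \right)} = a - 14 = -14 + a$)
$r{\left(C \right)} = -4 - C$ ($r{\left(C \right)} = \left(-14 + 10\right) - C = -4 - C$)
$- \frac{2913723}{r{\left(2962 \right)}} = - \frac{2913723}{-4 - 2962} = - \frac{2913723}{-2966} = \left(-2913723\right) \left(- \frac{1}{2966}\right) = \frac{2913723}{2966}$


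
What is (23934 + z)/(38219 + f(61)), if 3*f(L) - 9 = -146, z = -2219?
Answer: 13029/22904 ≈ 0.56885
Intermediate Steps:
f(L) = -137/3 (f(L) = 3 + (⅓)*(-146) = 3 - 146/3 = -137/3)
(23934 + z)/(38219 + f(61)) = (23934 - 2219)/(38219 - 137/3) = 21715/(114520/3) = 21715*(3/114520) = 13029/22904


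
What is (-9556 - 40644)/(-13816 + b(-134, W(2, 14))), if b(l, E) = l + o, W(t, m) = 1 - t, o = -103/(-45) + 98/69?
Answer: 51957000/14434411 ≈ 3.5995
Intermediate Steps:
o = 3839/1035 (o = -103*(-1/45) + 98*(1/69) = 103/45 + 98/69 = 3839/1035 ≈ 3.7092)
b(l, E) = 3839/1035 + l (b(l, E) = l + 3839/1035 = 3839/1035 + l)
(-9556 - 40644)/(-13816 + b(-134, W(2, 14))) = (-9556 - 40644)/(-13816 + (3839/1035 - 134)) = -50200/(-13816 - 134851/1035) = -50200/(-14434411/1035) = -50200*(-1035/14434411) = 51957000/14434411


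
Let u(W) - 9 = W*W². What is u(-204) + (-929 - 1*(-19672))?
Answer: -8470912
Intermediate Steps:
u(W) = 9 + W³ (u(W) = 9 + W*W² = 9 + W³)
u(-204) + (-929 - 1*(-19672)) = (9 + (-204)³) + (-929 - 1*(-19672)) = (9 - 8489664) + (-929 + 19672) = -8489655 + 18743 = -8470912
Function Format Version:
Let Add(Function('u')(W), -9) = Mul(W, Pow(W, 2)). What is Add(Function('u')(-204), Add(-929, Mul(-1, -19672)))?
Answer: -8470912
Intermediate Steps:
Function('u')(W) = Add(9, Pow(W, 3)) (Function('u')(W) = Add(9, Mul(W, Pow(W, 2))) = Add(9, Pow(W, 3)))
Add(Function('u')(-204), Add(-929, Mul(-1, -19672))) = Add(Add(9, Pow(-204, 3)), Add(-929, Mul(-1, -19672))) = Add(Add(9, -8489664), Add(-929, 19672)) = Add(-8489655, 18743) = -8470912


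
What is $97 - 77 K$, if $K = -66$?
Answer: $5179$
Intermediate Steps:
$97 - 77 K = 97 - -5082 = 97 + 5082 = 5179$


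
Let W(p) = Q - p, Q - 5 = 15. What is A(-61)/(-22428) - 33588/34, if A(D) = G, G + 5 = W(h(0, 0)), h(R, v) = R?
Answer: -125552029/127092 ≈ -987.88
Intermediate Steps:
Q = 20 (Q = 5 + 15 = 20)
W(p) = 20 - p
G = 15 (G = -5 + (20 - 1*0) = -5 + (20 + 0) = -5 + 20 = 15)
A(D) = 15
A(-61)/(-22428) - 33588/34 = 15/(-22428) - 33588/34 = 15*(-1/22428) - 33588*1/34 = -5/7476 - 16794/17 = -125552029/127092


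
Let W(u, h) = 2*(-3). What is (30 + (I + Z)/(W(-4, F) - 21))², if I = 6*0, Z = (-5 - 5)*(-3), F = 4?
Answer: 67600/81 ≈ 834.57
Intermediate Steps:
W(u, h) = -6
Z = 30 (Z = -10*(-3) = 30)
I = 0
(30 + (I + Z)/(W(-4, F) - 21))² = (30 + (0 + 30)/(-6 - 21))² = (30 + 30/(-27))² = (30 + 30*(-1/27))² = (30 - 10/9)² = (260/9)² = 67600/81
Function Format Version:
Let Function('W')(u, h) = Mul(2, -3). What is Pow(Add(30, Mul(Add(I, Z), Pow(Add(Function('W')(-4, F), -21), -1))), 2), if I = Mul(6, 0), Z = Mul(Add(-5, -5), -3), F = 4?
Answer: Rational(67600, 81) ≈ 834.57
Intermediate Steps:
Function('W')(u, h) = -6
Z = 30 (Z = Mul(-10, -3) = 30)
I = 0
Pow(Add(30, Mul(Add(I, Z), Pow(Add(Function('W')(-4, F), -21), -1))), 2) = Pow(Add(30, Mul(Add(0, 30), Pow(Add(-6, -21), -1))), 2) = Pow(Add(30, Mul(30, Pow(-27, -1))), 2) = Pow(Add(30, Mul(30, Rational(-1, 27))), 2) = Pow(Add(30, Rational(-10, 9)), 2) = Pow(Rational(260, 9), 2) = Rational(67600, 81)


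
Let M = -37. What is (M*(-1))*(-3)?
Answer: -111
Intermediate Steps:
(M*(-1))*(-3) = -37*(-1)*(-3) = 37*(-3) = -111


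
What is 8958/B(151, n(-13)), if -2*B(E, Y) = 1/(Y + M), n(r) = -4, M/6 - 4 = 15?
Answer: -1970760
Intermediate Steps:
M = 114 (M = 24 + 6*15 = 24 + 90 = 114)
B(E, Y) = -1/(2*(114 + Y)) (B(E, Y) = -1/(2*(Y + 114)) = -1/(2*(114 + Y)))
8958/B(151, n(-13)) = 8958/((-1/(228 + 2*(-4)))) = 8958/((-1/(228 - 8))) = 8958/((-1/220)) = 8958/((-1*1/220)) = 8958/(-1/220) = 8958*(-220) = -1970760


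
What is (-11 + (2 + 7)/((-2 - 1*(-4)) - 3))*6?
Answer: -120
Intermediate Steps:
(-11 + (2 + 7)/((-2 - 1*(-4)) - 3))*6 = (-11 + 9/((-2 + 4) - 3))*6 = (-11 + 9/(2 - 3))*6 = (-11 + 9/(-1))*6 = (-11 + 9*(-1))*6 = (-11 - 9)*6 = -20*6 = -120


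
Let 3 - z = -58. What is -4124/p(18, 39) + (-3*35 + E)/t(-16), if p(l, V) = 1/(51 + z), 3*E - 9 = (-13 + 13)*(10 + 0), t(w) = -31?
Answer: -14318426/31 ≈ -4.6188e+5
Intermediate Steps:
z = 61 (z = 3 - 1*(-58) = 3 + 58 = 61)
E = 3 (E = 3 + ((-13 + 13)*(10 + 0))/3 = 3 + (0*10)/3 = 3 + (⅓)*0 = 3 + 0 = 3)
p(l, V) = 1/112 (p(l, V) = 1/(51 + 61) = 1/112)
-4124/p(18, 39) + (-3*35 + E)/t(-16) = -4124/1/112 + (-3*35 + 3)/(-31) = -4124*112 + (-105 + 3)*(-1/31) = -461888 - 102*(-1/31) = -461888 + 102/31 = -14318426/31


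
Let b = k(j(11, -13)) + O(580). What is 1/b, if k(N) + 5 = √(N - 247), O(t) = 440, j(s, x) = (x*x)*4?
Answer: 145/62932 - √429/188796 ≈ 0.0021944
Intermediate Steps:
j(s, x) = 4*x² (j(s, x) = x²*4 = 4*x²)
k(N) = -5 + √(-247 + N) (k(N) = -5 + √(N - 247) = -5 + √(-247 + N))
b = 435 + √429 (b = (-5 + √(-247 + 4*(-13)²)) + 440 = (-5 + √(-247 + 4*169)) + 440 = (-5 + √(-247 + 676)) + 440 = (-5 + √429) + 440 = 435 + √429 ≈ 455.71)
1/b = 1/(435 + √429)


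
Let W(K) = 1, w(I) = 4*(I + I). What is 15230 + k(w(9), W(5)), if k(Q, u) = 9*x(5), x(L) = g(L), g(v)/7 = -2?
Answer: 15104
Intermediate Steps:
g(v) = -14 (g(v) = 7*(-2) = -14)
x(L) = -14
w(I) = 8*I (w(I) = 4*(2*I) = 8*I)
k(Q, u) = -126 (k(Q, u) = 9*(-14) = -126)
15230 + k(w(9), W(5)) = 15230 - 126 = 15104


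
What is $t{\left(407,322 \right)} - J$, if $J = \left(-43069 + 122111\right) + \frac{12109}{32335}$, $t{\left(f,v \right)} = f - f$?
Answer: $- \frac{2555835179}{32335} \approx -79042.0$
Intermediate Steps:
$t{\left(f,v \right)} = 0$
$J = \frac{2555835179}{32335}$ ($J = 79042 + 12109 \cdot \frac{1}{32335} = 79042 + \frac{12109}{32335} = \frac{2555835179}{32335} \approx 79042.0$)
$t{\left(407,322 \right)} - J = 0 - \frac{2555835179}{32335} = - \frac{2555835179}{32335}$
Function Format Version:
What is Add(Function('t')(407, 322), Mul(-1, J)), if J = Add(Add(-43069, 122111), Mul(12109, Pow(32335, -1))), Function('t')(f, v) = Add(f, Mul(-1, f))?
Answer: Rational(-2555835179, 32335) ≈ -79042.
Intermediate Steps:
Function('t')(f, v) = 0
J = Rational(2555835179, 32335) (J = Add(79042, Mul(12109, Rational(1, 32335))) = Add(79042, Rational(12109, 32335)) = Rational(2555835179, 32335) ≈ 79042.)
Add(Function('t')(407, 322), Mul(-1, J)) = Add(0, Mul(-1, Rational(2555835179, 32335))) = Add(0, Rational(-2555835179, 32335)) = Rational(-2555835179, 32335)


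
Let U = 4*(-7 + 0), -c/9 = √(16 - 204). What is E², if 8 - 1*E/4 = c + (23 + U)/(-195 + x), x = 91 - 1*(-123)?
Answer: -87562544/361 + 90432*I*√47/19 ≈ -2.4256e+5 + 32630.0*I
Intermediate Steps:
c = -18*I*√47 (c = -9*√(16 - 204) = -18*I*√47 ≈ -123.4*I)
U = -28 (U = 4*(-7) = -28)
x = 214 (x = 91 + 123 = 214)
E = 628/19 + 72*I*√47 (E = 32 - 4*(-18*I*√47 + (23 - 28)/(-195 + 214)) = 32 - 4*(-18*I*√47 - 5/19) = 32 - 4*(-5/19 - 18*I*√47) = 32 + (20/19 + 72*I*√47) = 628/19 + 72*I*√47 ≈ 33.053 + 493.61*I)
E² = (628/19 + 72*I*√47)²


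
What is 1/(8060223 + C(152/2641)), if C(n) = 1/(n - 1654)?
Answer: 229898/1853029147115 ≈ 1.2407e-7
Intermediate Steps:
C(n) = 1/(-1654 + n)
1/(8060223 + C(152/2641)) = 1/(8060223 + 1/(-1654 + 152/2641)) = 1/(8060223 + 1/(-1654 + 152*(1/2641))) = 1/(8060223 + 1/(-1654 + 8/139)) = 1/(8060223 + 1/(-229898/139)) = 1/(8060223 - 139/229898) = 1/(1853029147115/229898) = 229898/1853029147115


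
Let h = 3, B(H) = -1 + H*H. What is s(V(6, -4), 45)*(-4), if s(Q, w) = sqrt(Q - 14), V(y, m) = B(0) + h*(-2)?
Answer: -4*I*sqrt(21) ≈ -18.33*I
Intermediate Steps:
B(H) = -1 + H**2
V(y, m) = -7 (V(y, m) = (-1 + 0**2) + 3*(-2) = (-1 + 0) - 6 = -1 - 6 = -7)
s(Q, w) = sqrt(-14 + Q)
s(V(6, -4), 45)*(-4) = sqrt(-14 - 7)*(-4) = sqrt(-21)*(-4) = (I*sqrt(21))*(-4) = -4*I*sqrt(21)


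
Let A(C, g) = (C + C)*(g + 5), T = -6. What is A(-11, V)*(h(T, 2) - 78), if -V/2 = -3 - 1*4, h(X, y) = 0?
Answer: 32604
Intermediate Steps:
V = 14 (V = -2*(-3 - 1*4) = -2*(-3 - 4) = -2*(-7) = 14)
A(C, g) = 2*C*(5 + g) (A(C, g) = (2*C)*(5 + g) = 2*C*(5 + g))
A(-11, V)*(h(T, 2) - 78) = (2*(-11)*(5 + 14))*(0 - 78) = (2*(-11)*19)*(-78) = -418*(-78) = 32604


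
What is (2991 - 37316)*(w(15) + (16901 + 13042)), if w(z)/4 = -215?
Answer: -998273975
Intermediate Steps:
w(z) = -860 (w(z) = 4*(-215) = -860)
(2991 - 37316)*(w(15) + (16901 + 13042)) = (2991 - 37316)*(-860 + (16901 + 13042)) = -34325*(-860 + 29943) = -34325*29083 = -998273975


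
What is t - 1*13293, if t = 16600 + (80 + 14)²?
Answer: 12143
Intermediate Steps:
t = 25436 (t = 16600 + 94² = 16600 + 8836 = 25436)
t - 1*13293 = 25436 - 1*13293 = 25436 - 13293 = 12143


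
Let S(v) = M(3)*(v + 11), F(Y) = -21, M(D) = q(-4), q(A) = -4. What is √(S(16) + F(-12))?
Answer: I*√129 ≈ 11.358*I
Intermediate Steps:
M(D) = -4
S(v) = -44 - 4*v (S(v) = -4*(v + 11) = -4*(11 + v) = -44 - 4*v)
√(S(16) + F(-12)) = √((-44 - 4*16) - 21) = √((-44 - 64) - 21) = √(-108 - 21) = √(-129) = I*√129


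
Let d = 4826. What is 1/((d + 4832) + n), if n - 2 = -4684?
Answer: 1/4976 ≈ 0.00020096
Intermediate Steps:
n = -4682 (n = 2 - 4684 = -4682)
1/((d + 4832) + n) = 1/((4826 + 4832) - 4682) = 1/(9658 - 4682) = 1/4976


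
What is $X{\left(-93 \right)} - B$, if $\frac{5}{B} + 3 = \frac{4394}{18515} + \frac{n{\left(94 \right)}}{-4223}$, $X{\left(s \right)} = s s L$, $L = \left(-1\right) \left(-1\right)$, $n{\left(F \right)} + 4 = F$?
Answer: $\frac{1883079516152}{217677023} \approx 8650.8$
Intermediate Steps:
$n{\left(F \right)} = -4 + F$
$L = 1$
$X{\left(s \right)} = s^{2}$ ($X{\left(s \right)} = s s 1 = s^{2} \cdot 1 = s^{2}$)
$B = - \frac{390944225}{217677023}$ ($B = \frac{5}{-3 + \left(\frac{4394}{18515} + \frac{-4 + 94}{-4223}\right)} = \frac{5}{-3 + \left(4394 \cdot \frac{1}{18515} + 90 \left(- \frac{1}{4223}\right)\right)} = \frac{5}{-3 + \left(\frac{4394}{18515} - \frac{90}{4223}\right)} = \frac{5}{-3 + \frac{16889512}{78188845}} = \frac{5}{- \frac{217677023}{78188845}} = 5 \left(- \frac{78188845}{217677023}\right) = - \frac{390944225}{217677023} \approx -1.796$)
$X{\left(-93 \right)} - B = \left(-93\right)^{2} - - \frac{390944225}{217677023} = 8649 + \frac{390944225}{217677023} = \frac{1883079516152}{217677023}$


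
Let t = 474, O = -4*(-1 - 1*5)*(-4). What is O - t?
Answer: -570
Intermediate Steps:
O = -96 (O = -4*(-1 - 5)*(-4) = -4*(-6)*(-4) = 24*(-4) = -96)
O - t = -96 - 1*474 = -96 - 474 = -570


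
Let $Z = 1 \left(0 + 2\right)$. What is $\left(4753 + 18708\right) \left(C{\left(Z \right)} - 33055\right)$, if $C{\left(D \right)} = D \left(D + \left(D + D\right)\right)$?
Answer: $-775221823$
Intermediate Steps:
$Z = 2$ ($Z = 1 \cdot 2 = 2$)
$C{\left(D \right)} = 3 D^{2}$ ($C{\left(D \right)} = D \left(D + 2 D\right) = D 3 D = 3 D^{2}$)
$\left(4753 + 18708\right) \left(C{\left(Z \right)} - 33055\right) = \left(4753 + 18708\right) \left(3 \cdot 2^{2} - 33055\right) = 23461 \left(3 \cdot 4 - 33055\right) = 23461 \left(12 - 33055\right) = 23461 \left(-33043\right) = -775221823$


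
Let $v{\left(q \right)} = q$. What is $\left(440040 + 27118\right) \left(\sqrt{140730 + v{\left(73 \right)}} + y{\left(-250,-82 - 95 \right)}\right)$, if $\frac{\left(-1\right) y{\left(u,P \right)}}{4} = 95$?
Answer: $-177520040 + 467158 \sqrt{140803} \approx -2.225 \cdot 10^{6}$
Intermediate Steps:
$y{\left(u,P \right)} = -380$ ($y{\left(u,P \right)} = \left(-4\right) 95 = -380$)
$\left(440040 + 27118\right) \left(\sqrt{140730 + v{\left(73 \right)}} + y{\left(-250,-82 - 95 \right)}\right) = \left(440040 + 27118\right) \left(\sqrt{140730 + 73} - 380\right) = 467158 \left(\sqrt{140803} - 380\right) = 467158 \left(-380 + \sqrt{140803}\right) = -177520040 + 467158 \sqrt{140803}$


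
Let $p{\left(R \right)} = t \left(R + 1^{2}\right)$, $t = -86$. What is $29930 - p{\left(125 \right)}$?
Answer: $40766$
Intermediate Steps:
$p{\left(R \right)} = -86 - 86 R$ ($p{\left(R \right)} = - 86 \left(R + 1^{2}\right) = - 86 \left(R + 1\right) = - 86 \left(1 + R\right) = -86 - 86 R$)
$29930 - p{\left(125 \right)} = 29930 - \left(-86 - 10750\right) = 29930 - -10836 = 29930 + 10836 = 40766$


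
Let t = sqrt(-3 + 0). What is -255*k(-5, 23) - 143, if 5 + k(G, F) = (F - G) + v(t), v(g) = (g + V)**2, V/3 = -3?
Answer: -25898 + 4590*I*sqrt(3) ≈ -25898.0 + 7950.1*I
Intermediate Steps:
V = -9 (V = 3*(-3) = -9)
t = I*sqrt(3) (t = sqrt(-3) = I*sqrt(3) ≈ 1.732*I)
v(g) = (-9 + g)**2 (v(g) = (g - 9)**2 = (-9 + g)**2)
k(G, F) = -5 + F + (-9 + I*sqrt(3))**2 - G (k(G, F) = -5 + ((F - G) + (-9 + I*sqrt(3))**2) = -5 + (F + (-9 + I*sqrt(3))**2 - G) = -5 + F + (-9 + I*sqrt(3))**2 - G)
-255*k(-5, 23) - 143 = -255*(73 + 23 - 1*(-5) - 18*I*sqrt(3)) - 143 = -255*(73 + 23 + 5 - 18*I*sqrt(3)) - 143 = -255*(101 - 18*I*sqrt(3)) - 143 = (-25755 + 4590*I*sqrt(3)) - 143 = -25898 + 4590*I*sqrt(3)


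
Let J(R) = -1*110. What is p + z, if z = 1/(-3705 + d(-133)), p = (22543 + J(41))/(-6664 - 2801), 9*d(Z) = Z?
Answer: -751097159/316869270 ≈ -2.3704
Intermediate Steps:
d(Z) = Z/9
J(R) = -110
p = -22433/9465 (p = (22543 - 110)/(-6664 - 2801) = 22433/(-9465) = 22433*(-1/9465) = -22433/9465 ≈ -2.3701)
z = -9/33478 (z = 1/(-3705 + (⅑)*(-133)) = 1/(-3705 - 133/9) = 1/(-33478/9) = -9/33478 ≈ -0.00026883)
p + z = -22433/9465 - 9/33478 = -751097159/316869270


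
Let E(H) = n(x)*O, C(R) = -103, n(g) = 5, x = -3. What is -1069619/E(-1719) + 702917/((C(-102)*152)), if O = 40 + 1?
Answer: -16890053049/3209480 ≈ -5262.6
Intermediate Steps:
O = 41
E(H) = 205 (E(H) = 5*41 = 205)
-1069619/E(-1719) + 702917/((C(-102)*152)) = -1069619/205 + 702917/((-103*152)) = -1069619*1/205 + 702917/(-15656) = -1069619/205 + 702917*(-1/15656) = -1069619/205 - 702917/15656 = -16890053049/3209480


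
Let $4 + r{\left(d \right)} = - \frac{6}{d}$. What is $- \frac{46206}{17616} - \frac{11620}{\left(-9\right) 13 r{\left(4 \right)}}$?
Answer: $- \frac{78143827}{3778632} \approx -20.68$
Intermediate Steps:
$r{\left(d \right)} = -4 - \frac{6}{d}$
$- \frac{46206}{17616} - \frac{11620}{\left(-9\right) 13 r{\left(4 \right)}} = - \frac{46206}{17616} - \frac{11620}{\left(-9\right) 13 \left(-4 - \frac{6}{4}\right)} = \left(-46206\right) \frac{1}{17616} - \frac{11620}{\left(-117\right) \left(-4 - \frac{3}{2}\right)} = - \frac{7701}{2936} - \frac{11620}{\left(-117\right) \left(-4 - \frac{3}{2}\right)} = - \frac{7701}{2936} - \frac{11620}{\left(-117\right) \left(- \frac{11}{2}\right)} = - \frac{7701}{2936} - \frac{11620}{\frac{1287}{2}} = - \frac{7701}{2936} - \frac{23240}{1287} = - \frac{78143827}{3778632}$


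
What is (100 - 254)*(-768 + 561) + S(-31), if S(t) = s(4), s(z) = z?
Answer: 31882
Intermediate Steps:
S(t) = 4
(100 - 254)*(-768 + 561) + S(-31) = (100 - 254)*(-768 + 561) + 4 = -154*(-207) + 4 = 31878 + 4 = 31882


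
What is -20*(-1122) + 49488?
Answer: 71928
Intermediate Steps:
-20*(-1122) + 49488 = 22440 + 49488 = 71928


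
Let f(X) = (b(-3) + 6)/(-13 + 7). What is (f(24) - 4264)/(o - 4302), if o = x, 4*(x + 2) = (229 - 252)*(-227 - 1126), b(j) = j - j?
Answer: -17060/13903 ≈ -1.2271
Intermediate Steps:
b(j) = 0
x = 31111/4 (x = -2 + ((229 - 252)*(-227 - 1126))/4 = -2 + (-23*(-1353))/4 = -2 + (¼)*31119 = -2 + 31119/4 = 31111/4 ≈ 7777.8)
o = 31111/4 ≈ 7777.8
f(X) = -1 (f(X) = (0 + 6)/(-13 + 7) = 6/(-6) = 6*(-⅙) = -1)
(f(24) - 4264)/(o - 4302) = (-1 - 4264)/(31111/4 - 4302) = -4265/13903/4 = -4265*4/13903 = -17060/13903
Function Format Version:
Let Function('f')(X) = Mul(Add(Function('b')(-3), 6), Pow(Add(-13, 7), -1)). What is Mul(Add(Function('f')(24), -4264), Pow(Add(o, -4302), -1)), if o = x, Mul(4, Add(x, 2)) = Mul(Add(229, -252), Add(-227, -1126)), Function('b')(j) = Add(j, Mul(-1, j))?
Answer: Rational(-17060, 13903) ≈ -1.2271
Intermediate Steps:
Function('b')(j) = 0
x = Rational(31111, 4) (x = Add(-2, Mul(Rational(1, 4), Mul(Add(229, -252), Add(-227, -1126)))) = Add(-2, Mul(Rational(1, 4), Mul(-23, -1353))) = Add(-2, Mul(Rational(1, 4), 31119)) = Add(-2, Rational(31119, 4)) = Rational(31111, 4) ≈ 7777.8)
o = Rational(31111, 4) ≈ 7777.8
Function('f')(X) = -1 (Function('f')(X) = Mul(Add(0, 6), Pow(Add(-13, 7), -1)) = Mul(6, Pow(-6, -1)) = Mul(6, Rational(-1, 6)) = -1)
Mul(Add(Function('f')(24), -4264), Pow(Add(o, -4302), -1)) = Mul(Add(-1, -4264), Pow(Add(Rational(31111, 4), -4302), -1)) = Mul(-4265, Pow(Rational(13903, 4), -1)) = Mul(-4265, Rational(4, 13903)) = Rational(-17060, 13903)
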